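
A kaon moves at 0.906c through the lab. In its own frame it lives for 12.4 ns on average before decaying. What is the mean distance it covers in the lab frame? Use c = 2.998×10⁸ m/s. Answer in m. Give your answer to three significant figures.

With β = 0.906, γ = 1/√(1 − 0.906²) = 1/√0.179164 = 2.3625.
Lab-frame lifetime: Δt = γτ = 2.3625 × 12.4 ns = 29.295 ns.
Distance: d = vΔt = 0.906 × 2.998×10⁸ m/s × 2.9295×10^-8 s = 7.96 m.

7.96 m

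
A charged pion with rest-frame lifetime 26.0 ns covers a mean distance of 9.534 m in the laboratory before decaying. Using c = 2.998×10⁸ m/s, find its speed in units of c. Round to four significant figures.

Lab distance = (lab lifetime)·v = γτ·βc, so βγ = d/(cτ) = 9.534/(2.998×10⁸ × 2.600×10^-8) = 1.2231.
With βγ = 1.2231: γ² = 1 + (βγ)² = 2.49597, and β = (βγ)/γ = 1.2231/1.57986 = 0.7742.

0.7742c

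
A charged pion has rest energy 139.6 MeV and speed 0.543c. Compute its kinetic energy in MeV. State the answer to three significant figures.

26.6 MeV

With β = 0.543, γ = 1/√(1 − 0.543²) = 1/√0.705151 = 1.19086.
Kinetic energy: K = (γ − 1)mc² = (1.19086 − 1) × 139.6 MeV = 0.19086 × 139.6 = 26.6 MeV.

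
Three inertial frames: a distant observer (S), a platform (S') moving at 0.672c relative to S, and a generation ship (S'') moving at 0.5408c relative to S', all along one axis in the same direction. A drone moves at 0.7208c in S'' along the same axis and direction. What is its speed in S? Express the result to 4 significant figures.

Compose velocities in two stages. Stage 1 (into S'): u₁ = (0.7208+0.5408)/(1+0.7208×0.5408) = 0.90775.
Stage 2 (into S): u = (0.90775+0.672)/(1+0.90775×0.672) = 0.98121, so the speed is 0.9812c.

0.9812c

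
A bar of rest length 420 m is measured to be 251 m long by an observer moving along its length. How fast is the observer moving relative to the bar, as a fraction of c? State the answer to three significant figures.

0.802c

Length contraction gives γ = L₀/L = 420/251 = 1.6733.
β = √(1 − 1/γ²) = √0.642849 = 0.802.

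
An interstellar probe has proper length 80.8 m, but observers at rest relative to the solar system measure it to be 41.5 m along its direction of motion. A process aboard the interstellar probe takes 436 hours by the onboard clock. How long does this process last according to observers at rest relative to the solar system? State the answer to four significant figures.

Length contraction gives γ = L₀/L = 80.8/41.5 = 1.94699.
The same γ dilates the second interval: 1.94699 × 436 hours = 848.9 hours.

848.9 hours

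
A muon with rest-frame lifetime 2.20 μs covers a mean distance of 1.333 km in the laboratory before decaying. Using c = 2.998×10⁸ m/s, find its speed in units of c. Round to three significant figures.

Lab distance = (lab lifetime)·v = γτ·βc, so βγ = d/(cτ) = 1333/(2.998×10⁸ × 2.200×10^-6) = 2.021.
With βγ = 2.021: γ² = 1 + (βγ)² = 5.08444, and β = (βγ)/γ = 2.021/2.25487 = 0.896.

0.896c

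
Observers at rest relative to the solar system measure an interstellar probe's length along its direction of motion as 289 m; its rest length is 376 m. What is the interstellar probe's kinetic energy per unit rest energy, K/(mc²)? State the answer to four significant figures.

Length contraction gives γ = L₀/L = 376/289 = 1.30104.
K/(mc²) = γ − 1 = 1.30104 − 1 = 0.3010.

0.3010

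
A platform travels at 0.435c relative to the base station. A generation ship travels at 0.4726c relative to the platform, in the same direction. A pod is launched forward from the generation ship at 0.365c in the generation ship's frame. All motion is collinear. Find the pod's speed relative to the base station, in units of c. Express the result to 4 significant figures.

Apply u = (u'+v)/(1+u'v) twice. Pod in the platform frame: (0.365+0.4726)/(1+0.365·0.4726) = 0.8376/1.172499 = 0.71437c.
That velocity, transformed to the rest frame of the base station: (0.71437+0.435)/(1+0.71437·0.435) = 1.14937/1.31075095 = 0.87688c.

0.8769c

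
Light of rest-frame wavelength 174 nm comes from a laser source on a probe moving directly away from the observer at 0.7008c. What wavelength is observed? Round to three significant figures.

Relativistic Doppler for wavelength: λ_obs = λ_src · √((1+β)/(1−β)).
With β = 0.7008: factor = √(1.7008/0.2992) = 2.3842.
λ_obs = 174 × 2.3842 = 415 nm.

415 nm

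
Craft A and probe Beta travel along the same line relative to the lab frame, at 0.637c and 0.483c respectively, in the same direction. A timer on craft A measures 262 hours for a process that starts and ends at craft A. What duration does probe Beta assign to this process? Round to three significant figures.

The velocity of craft A relative to probe Beta is (0.637 − 0.483)c / (1 − 0.637×0.483) = 0.22244c; relative speed 0.22244c.
At |u| = 0.22244c, γ = (1 − 0.0494796)^(−1/2) = 1.0257.
The clock on craft A records proper time, so probe Beta measures Δt = γΔτ = 1.0257 × 262 = 269 hours.

269 hours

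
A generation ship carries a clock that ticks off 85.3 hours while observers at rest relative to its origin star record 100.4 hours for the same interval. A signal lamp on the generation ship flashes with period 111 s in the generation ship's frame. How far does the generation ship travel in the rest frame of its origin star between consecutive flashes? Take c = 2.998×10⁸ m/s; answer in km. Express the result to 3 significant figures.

2.07×10^7 km

γ = Δt/Δτ = 100.4/85.3 = 1.17702.
β = √(1 − 1/γ²) = 0.52742. Lab-frame period = γτ = 1.17702×111 s = 130.65 s. Distance = βc × γτ = 0.52742 × 2.998×10⁸ m/s × 130.65 s = 2.0658×10^10 m = 2.07×10^7 km.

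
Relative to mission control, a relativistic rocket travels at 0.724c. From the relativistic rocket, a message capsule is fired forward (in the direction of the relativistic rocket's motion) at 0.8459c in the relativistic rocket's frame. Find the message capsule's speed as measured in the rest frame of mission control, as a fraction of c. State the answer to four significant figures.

0.9736c

In units of c, u = (u' + v)/(1 + u'v) with u' = 0.8459 and v = 0.724.
Numerator: 0.8459 + 0.724 = 1.5699. Denominator: 1 + (0.8459)(0.724) = 1.6124316.
u = 1.5699/1.6124316 = 0.97362, so the speed is 0.9736c.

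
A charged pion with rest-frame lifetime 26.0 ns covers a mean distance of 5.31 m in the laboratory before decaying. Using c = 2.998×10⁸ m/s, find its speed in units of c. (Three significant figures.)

0.563c

Lab distance = (lab lifetime)·v = γτ·βc, so βγ = d/(cτ) = 5.310/(2.998×10⁸ × 2.600×10^-8) = 0.68122.
With βγ = 0.68122: γ² = 1 + (βγ)² = 1.464061, and β = (βγ)/γ = 0.68122/1.20998 = 0.563.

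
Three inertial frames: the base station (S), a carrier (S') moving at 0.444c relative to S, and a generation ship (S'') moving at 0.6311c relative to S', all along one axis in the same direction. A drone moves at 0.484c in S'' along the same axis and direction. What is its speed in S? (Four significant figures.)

0.9412c

Apply u = (u'+v)/(1+u'v) twice. Drone in the carrier frame: (0.484+0.6311)/(1+0.484·0.6311) = 1.1151/1.3054524 = 0.85419c.
That velocity, transformed to the rest frame of the base station: (0.85419+0.444)/(1+0.85419·0.444) = 1.29819/1.37926036 = 0.94122c.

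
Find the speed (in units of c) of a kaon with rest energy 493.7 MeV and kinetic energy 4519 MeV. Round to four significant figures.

0.9951c

K = (γ−1)mc², so γ = 1 + 4519/493.7 = 10.153.
Then v/c = √(1 − γ⁻²) = √(1 − 0.00970088) = √0.99029912 = 0.9951.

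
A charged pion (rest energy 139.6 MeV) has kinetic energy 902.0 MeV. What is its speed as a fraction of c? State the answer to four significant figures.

γ = 1 + K/(mc²) = 1 + 902.0/139.6 = 7.4613.
β = √(1 − 1/γ²) = √(1 − 0.0179627) = √0.9820373 = 0.9910.

0.9910c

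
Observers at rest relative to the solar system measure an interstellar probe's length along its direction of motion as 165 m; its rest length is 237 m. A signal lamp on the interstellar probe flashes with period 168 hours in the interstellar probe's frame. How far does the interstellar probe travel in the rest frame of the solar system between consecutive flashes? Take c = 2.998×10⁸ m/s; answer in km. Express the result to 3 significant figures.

1.87×10^11 km

γ = L₀/L = 237/165 = 1.43636.
β = √(1 − 1/γ²) = 0.71784. Lab-frame period = γτ = 1.43636×168 hours = 241.31 hours. Distance = βc × γτ = 0.71784 × 2.998×10⁸ m/s × 868716 s = 1.8696×10^14 m = 1.87×10^11 km.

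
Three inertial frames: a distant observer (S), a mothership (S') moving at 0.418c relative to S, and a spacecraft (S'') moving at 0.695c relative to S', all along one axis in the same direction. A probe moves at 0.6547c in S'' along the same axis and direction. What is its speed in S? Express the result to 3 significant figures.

0.970c

Compose velocities in two stages. Stage 1 (into S'): u₁ = (0.6547+0.695)/(1+0.6547×0.695) = 0.92762.
Stage 2 (into S): u = (0.92762+0.418)/(1+0.92762×0.418) = 0.96964, so the speed is 0.970c.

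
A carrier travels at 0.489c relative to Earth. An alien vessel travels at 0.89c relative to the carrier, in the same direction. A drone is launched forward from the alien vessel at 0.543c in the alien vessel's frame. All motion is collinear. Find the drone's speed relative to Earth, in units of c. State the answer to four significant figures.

0.9882c

Apply u = (u'+v)/(1+u'v) twice. Drone in the carrier frame: (0.543+0.89)/(1+0.543·0.89) = 1.433/1.48327 = 0.96611c.
That velocity, transformed to the rest frame of Earth: (0.96611+0.489)/(1+0.96611·0.489) = 1.45511/1.47242779 = 0.98824c.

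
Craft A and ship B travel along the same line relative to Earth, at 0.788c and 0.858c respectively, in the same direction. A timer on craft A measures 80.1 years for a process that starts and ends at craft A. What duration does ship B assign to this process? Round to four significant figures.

82.04 years

Speed of craft A in ship B's frame: u = (v_A − v_B)/(1 − v_A v_B/c²) = (0.788 − 0.858)/(1 − 0.788×0.858) = −0.07/0.323896 = −0.21612; |u| = 0.21612c.
γ for this relative speed: γ = 1/√(1 − 0.0467079) = 1.0242.
Craft A's interval is proper; time dilation gives Δt_B = γΔτ = 1.0242 × 80.1 years = 82.04 years.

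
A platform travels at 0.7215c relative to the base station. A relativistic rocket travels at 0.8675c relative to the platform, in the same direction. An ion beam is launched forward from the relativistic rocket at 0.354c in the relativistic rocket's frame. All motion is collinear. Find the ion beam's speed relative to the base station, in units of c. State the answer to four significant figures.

Compose velocities in two stages. Stage 1 (into S'): u₁ = (0.354+0.8675)/(1+0.354×0.8675) = 0.93452.
Stage 2 (into S): u = (0.93452+0.7215)/(1+0.93452×0.7215) = 0.98911, so the speed is 0.9891c.

0.9891c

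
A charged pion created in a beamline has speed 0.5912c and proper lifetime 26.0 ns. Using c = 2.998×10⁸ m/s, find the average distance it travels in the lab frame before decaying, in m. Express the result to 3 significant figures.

5.71 m

Lorentz factor: γ = (1 − 0.34951744)^(−1/2) = 1.2399.
Lab-frame lifetime: Δt = γτ = 1.2399 × 26.0 ns = 32.237 ns.
Distance: d = vΔt = 0.5912 × 2.998×10⁸ m/s × 3.2237×10^-8 s = 5.71 m.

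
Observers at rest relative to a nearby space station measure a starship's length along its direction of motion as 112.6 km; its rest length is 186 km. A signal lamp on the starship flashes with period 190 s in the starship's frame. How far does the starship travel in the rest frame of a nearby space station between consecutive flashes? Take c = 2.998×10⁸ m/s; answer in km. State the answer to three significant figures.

From L = L₀/γ: γ = 186/112.6 = 1.65187.
β = √(1 − 1/γ²) = 0.79594. Lab-frame period = γτ = 1.65187×190 s = 313.86 s. Distance = βc × γτ = 0.79594 × 2.998×10⁸ m/s × 313.86 s = 7.4894×10^10 m = 7.49×10^7 km.

7.49×10^7 km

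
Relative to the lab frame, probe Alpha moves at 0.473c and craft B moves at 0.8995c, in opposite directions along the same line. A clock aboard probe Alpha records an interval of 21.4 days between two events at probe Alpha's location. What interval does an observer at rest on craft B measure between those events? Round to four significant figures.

The velocity of probe Alpha relative to craft B is (0.473 + 0.8995)c / (1 + 0.473×0.8995) = 0.96284c; relative speed 0.96284c.
At |u| = 0.96284c, γ = (1 − 0.927061)^(−1/2) = 3.7027.
The clock on probe Alpha records proper time, so craft B measures Δt = γΔτ = 3.7027 × 21.4 = 79.24 days.

79.24 days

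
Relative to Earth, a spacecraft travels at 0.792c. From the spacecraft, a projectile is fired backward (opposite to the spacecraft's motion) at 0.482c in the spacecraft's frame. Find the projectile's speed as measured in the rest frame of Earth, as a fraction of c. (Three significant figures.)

0.501c

Relativistic velocity addition: u = (u' + v)/(1 + u'v/c²), with u' = −0.482c and v = 0.792c.
Numerator: −0.482 + 0.792 = 0.31. Denominator: 1 + (−0.482)(0.792) = 0.618256.
u = 0.31/0.618256 = 0.50141, so the speed is 0.501c.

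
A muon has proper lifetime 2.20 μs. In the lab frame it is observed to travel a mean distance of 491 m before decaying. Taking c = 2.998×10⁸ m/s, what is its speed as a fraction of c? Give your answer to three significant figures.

0.597c

Let x = d/(cτ) = 491.0 m / (2.998×10⁸ m/s × 2.200×10^-6 s) = 0.74444. Since d = βγcτ, x = βγ = β/√(1−β²).
Solving: β² = x²/(1+x²) = 0.554191/1.554191 = 0.356578, so β = 0.597.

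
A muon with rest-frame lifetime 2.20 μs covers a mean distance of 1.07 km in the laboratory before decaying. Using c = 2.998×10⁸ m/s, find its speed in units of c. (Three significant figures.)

0.851c

Let x = d/(cτ) = 1070 m / (2.998×10⁸ m/s × 2.200×10^-6 s) = 1.6223. Since d = βγcτ, x = βγ = β/√(1−β²).
Solving: β² = x²/(1+x²) = 2.63186/3.63186 = 0.724659, so β = 0.851.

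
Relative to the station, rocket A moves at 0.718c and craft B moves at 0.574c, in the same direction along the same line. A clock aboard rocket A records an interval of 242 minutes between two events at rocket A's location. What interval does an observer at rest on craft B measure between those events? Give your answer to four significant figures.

Transform rocket A's velocity into craft B's frame: (0.718 − 0.574)/(1 − 0.718·0.574) = 0.144/0.587868, so the relative speed is 0.24495c.
γ for this relative speed: γ = 1/√(1 − 0.0600005) = 1.0314.
The clock on rocket A records proper time, so craft B measures Δt = γΔτ = 1.0314 × 242 = 249.6 minutes.

249.6 minutes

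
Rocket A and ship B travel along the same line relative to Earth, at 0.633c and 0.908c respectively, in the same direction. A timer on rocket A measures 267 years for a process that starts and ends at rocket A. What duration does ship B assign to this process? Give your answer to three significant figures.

Transform rocket A's velocity into ship B's frame: (0.633 − 0.908)/(1 − 0.633·0.908) = −0.275/0.425236, so the relative speed is 0.6467c.
At |u| = 0.6467c, γ = (1 − 0.418221)^(−1/2) = 1.3111.
Rocket A's interval is proper; time dilation gives Δt_B = γΔτ = 1.3111 × 267 years = 350 years.

350 years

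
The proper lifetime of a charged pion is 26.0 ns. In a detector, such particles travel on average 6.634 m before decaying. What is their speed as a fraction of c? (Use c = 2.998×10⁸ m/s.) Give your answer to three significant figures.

0.648c

d = βγcτ ⇒ βγ = d/(cτ) = 6.634 m / (7.7948 m) = 0.85108.
β = (βγ)/√(1+(βγ)²) = 0.85108/√1.724337 = 0.648.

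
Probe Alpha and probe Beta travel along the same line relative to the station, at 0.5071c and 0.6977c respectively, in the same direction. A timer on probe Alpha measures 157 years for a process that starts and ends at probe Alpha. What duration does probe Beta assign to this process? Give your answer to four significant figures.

164.3 years

Transform probe Alpha's velocity into probe Beta's frame: (0.5071 − 0.6977)/(1 − 0.5071·0.6977) = −0.1906/0.64619633, so the relative speed is 0.29496c.
γ for this relative speed: γ = 1/√(1 − 0.0870014) = 1.0466.
Probe Alpha's interval is proper; time dilation gives Δt_B = γΔτ = 1.0466 × 157 years = 164.3 years.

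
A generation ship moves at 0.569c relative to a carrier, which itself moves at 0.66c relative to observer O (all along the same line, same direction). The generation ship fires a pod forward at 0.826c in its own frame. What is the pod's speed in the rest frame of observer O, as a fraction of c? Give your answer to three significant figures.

0.989c

Compose velocities in two stages. Stage 1 (into S'): u₁ = (0.826+0.569)/(1+0.826×0.569) = 0.94898.
Stage 2 (into S): u = (0.94898+0.66)/(1+0.94898×0.66) = 0.98933, so the speed is 0.989c.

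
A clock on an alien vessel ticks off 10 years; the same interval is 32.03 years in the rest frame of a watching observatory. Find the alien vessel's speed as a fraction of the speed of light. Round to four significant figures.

0.9500c

γ = Δt/Δτ = 32.03/10 = 3.203.
β = √(1 − 1/γ²) = √(1 − 0.0974734) = √0.9025266 = 0.9500.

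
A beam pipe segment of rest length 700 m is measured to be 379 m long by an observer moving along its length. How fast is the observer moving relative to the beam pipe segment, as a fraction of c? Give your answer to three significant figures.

0.841c

Length contraction gives γ = L₀/L = 700/379 = 1.847.
β = √(1 − 1/γ²) = √0.706866 = 0.841.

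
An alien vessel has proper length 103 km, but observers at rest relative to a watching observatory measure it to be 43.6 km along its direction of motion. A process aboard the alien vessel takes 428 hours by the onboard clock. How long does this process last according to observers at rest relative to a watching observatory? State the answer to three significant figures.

γ = L₀/L = 103/43.6 = 2.36239.
The same γ dilates the second interval: 2.36239 × 428 hours = 1010 hours.

1010 hours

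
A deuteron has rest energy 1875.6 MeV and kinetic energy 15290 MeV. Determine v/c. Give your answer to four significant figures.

0.9940

K = (γ−1)mc², so γ = 1 + 15290/1875.6 = 9.1521.
Then v/c = √(1 − γ⁻²) = √(1 − 0.0119387) = √0.9880613 = 0.9940.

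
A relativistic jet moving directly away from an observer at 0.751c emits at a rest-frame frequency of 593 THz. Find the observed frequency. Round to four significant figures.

223.6 THz

Relativistic Doppler (source moving away): f_obs = f_src · √((1−β)/(1+β)).
With β = 0.751: factor = √(0.249/1.751) = 0.3771.
f_obs = 593 × 0.3771 = 223.6 THz.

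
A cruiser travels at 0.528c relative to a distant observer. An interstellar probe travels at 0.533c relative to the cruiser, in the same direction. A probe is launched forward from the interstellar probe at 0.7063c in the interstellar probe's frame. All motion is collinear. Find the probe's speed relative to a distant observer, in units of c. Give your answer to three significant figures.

Compose velocities in two stages. Stage 1 (into S'): u₁ = (0.7063+0.533)/(1+0.7063×0.533) = 0.90035.
Stage 2 (into S): u = (0.90035+0.528)/(1+0.90035×0.528) = 0.96812, so the speed is 0.968c.

0.968c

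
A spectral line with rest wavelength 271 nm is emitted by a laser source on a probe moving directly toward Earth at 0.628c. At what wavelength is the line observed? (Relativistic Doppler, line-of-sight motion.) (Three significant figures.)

130 nm

Relativistic Doppler for wavelength: λ_obs = λ_src · √((1−β)/(1+β)).
With β = 0.628: factor = √(0.372/1.628) = 0.47802.
λ_obs = 271 × 0.47802 = 130 nm.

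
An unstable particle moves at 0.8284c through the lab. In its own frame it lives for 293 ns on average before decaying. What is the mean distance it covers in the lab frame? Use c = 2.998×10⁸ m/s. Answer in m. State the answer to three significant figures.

130 m

γ = 1/√(1 − β²) = 1/√(1 − 0.68624656) = 1/√0.31375344 = 1/0.560137 = 1.7853.
Lab-frame lifetime: Δt = γτ = 1.7853 × 293 ns = 523.09 ns.
Distance: d = vΔt = 0.8284 × 2.998×10⁸ m/s × 5.2309×10^-7 s = 130 m.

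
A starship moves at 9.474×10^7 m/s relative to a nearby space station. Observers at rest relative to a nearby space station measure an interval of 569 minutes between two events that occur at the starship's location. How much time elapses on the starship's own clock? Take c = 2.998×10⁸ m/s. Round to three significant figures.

β = v/c = (9.474×10^7 m/s)/(2.998×10⁸ m/s) = 0.316011.
Lorentz factor: γ = (1 − 0.09986295)^(−1/2) = 1.054.
The starship's clock runs slow as seen from a nearby space station, so Δτ = Δt/γ = 569/1.054 = 540 minutes.

540 minutes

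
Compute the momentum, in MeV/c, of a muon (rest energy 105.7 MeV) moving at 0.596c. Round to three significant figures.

With β = 0.596, γ = 1/√(1 − 0.596²) = 1/√0.644784 = 1.2454.
Momentum: p = γβ·mc = 1.2454 × 0.596 × 105.7 MeV/c = 78.5 MeV/c.

78.5 MeV/c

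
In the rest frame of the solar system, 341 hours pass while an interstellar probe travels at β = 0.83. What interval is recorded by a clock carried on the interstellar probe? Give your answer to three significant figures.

190 hours

With β = 0.83, γ = 1/√(1 − 0.83²) = 1/√0.3111 = 1.7929.
The moving clock records proper time: Δτ = Δt/γ = 341/1.7929 = 190 hours.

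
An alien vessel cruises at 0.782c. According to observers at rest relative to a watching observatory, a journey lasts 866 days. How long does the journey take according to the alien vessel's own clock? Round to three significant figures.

540 days

With β = 0.782, γ = 1/√(1 − 0.782²) = 1/√0.388476 = 1.6044.
The alien vessel's clock runs slow as seen from a watching observatory, so Δτ = Δt/γ = 866/1.6044 = 540 days.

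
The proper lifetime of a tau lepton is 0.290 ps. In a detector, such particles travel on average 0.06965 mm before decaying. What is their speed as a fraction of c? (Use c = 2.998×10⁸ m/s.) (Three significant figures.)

Lab distance = (lab lifetime)·v = γτ·βc, so βγ = d/(cτ) = 6.965×10^-5/(2.998×10⁸ × 2.900×10^-13) = 0.80111.
With βγ = 0.80111: γ² = 1 + (βγ)² = 1.641777, and β = (βγ)/γ = 0.80111/1.28132 = 0.625.

0.625c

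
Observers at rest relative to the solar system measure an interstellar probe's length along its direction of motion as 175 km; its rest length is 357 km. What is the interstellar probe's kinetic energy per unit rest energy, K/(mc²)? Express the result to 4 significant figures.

From L = L₀/γ: γ = 357/175 = 2.04.
K/(mc²) = γ − 1 = 2.04 − 1 = 1.040.

1.040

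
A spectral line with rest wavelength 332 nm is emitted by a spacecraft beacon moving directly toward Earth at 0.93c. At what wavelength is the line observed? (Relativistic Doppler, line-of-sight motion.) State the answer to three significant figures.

Relativistic Doppler for wavelength: λ_obs = λ_src · √((1−β)/(1+β)).
With β = 0.93: factor = √(0.07/1.93) = 0.19045.
λ_obs = 332 × 0.19045 = 63.2 nm.

63.2 nm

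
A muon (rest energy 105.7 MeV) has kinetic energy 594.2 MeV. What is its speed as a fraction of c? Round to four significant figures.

0.9885c

K = (γ−1)mc², so γ = 1 + 594.2/105.7 = 6.6216.
Then v/c = √(1 − γ⁻²) = √(1 − 0.0228073) = √0.9771927 = 0.9885.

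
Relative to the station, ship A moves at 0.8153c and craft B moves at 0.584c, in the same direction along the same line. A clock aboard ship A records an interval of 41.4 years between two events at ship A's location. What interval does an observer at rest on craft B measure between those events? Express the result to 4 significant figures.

46.14 years

Speed of ship A in craft B's frame: u = (v_A − v_B)/(1 − v_A v_B/c²) = (0.8153 − 0.584)/(1 − 0.8153×0.584) = 0.2313/0.5238648 = 0.44153; |u| = 0.44153c.
At |u| = 0.44153c, γ = (1 − 0.194949)^(−1/2) = 1.1145.
Ship A's interval is proper; time dilation gives Δt_B = γΔτ = 1.1145 × 41.4 years = 46.14 years.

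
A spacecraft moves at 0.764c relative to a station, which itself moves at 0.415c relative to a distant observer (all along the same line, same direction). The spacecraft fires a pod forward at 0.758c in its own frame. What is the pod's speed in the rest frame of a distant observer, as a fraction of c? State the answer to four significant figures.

0.9849c

Compose velocities in two stages. Stage 1 (into S'): u₁ = (0.758+0.764)/(1+0.758×0.764) = 0.96383.
Stage 2 (into S): u = (0.96383+0.415)/(1+0.96383×0.415) = 0.98489, so the speed is 0.9849c.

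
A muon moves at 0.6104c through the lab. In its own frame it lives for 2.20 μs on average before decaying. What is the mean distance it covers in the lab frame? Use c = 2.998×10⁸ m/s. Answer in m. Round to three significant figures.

Lorentz factor: γ = (1 − 0.37258816)^(−1/2) = 1.2625.
Lab-frame lifetime: Δt = γτ = 1.2625 × 2.20 μs = 2.7775 μs.
Distance: d = vΔt = 0.6104 × 2.998×10⁸ m/s × 2.7775×10^-6 s = 508 m.

508 m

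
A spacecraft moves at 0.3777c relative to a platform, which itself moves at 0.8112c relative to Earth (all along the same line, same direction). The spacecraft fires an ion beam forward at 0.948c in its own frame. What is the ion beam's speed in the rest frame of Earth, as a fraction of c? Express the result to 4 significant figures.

0.9975c

Compose velocities in two stages. Stage 1 (into S'): u₁ = (0.948+0.3777)/(1+0.948×0.3777) = 0.97617.
Stage 2 (into S): u = (0.97617+0.8112)/(1+0.97617×0.8112) = 0.99749, so the speed is 0.9975c.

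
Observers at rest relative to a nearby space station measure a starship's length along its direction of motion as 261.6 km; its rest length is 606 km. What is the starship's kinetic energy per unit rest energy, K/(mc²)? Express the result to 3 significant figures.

1.32

Length contraction gives γ = L₀/L = 606/261.6 = 2.31651.
K/(mc²) = γ − 1 = 2.31651 − 1 = 1.32.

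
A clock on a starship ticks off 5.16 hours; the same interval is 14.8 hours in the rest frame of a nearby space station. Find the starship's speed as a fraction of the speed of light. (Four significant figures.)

γ = Δt/Δτ = 14.8/5.16 = 2.8682.
β = √(1 − 1/γ²) = √(1 − 0.121557) = √0.878443 = 0.9373.

0.9373c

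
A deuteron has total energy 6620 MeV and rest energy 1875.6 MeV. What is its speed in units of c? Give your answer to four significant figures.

0.9590c

γ = E/(mc²) = 6620/1875.6 = 3.5295.
β = √(1 − 1/γ²) = √(1 − 0.0802738) = √0.9197262 = 0.9590.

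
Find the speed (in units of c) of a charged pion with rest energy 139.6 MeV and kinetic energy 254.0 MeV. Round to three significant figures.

0.935c

γ = 1 + K/(mc²) = 1 + 254.0/139.6 = 2.8195.
β = √(1 − 1/γ²) = √(1 − 0.125793) = √0.874207 = 0.935.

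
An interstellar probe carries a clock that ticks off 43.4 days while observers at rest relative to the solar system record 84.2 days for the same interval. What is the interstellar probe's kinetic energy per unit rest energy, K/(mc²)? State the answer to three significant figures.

0.940

From Δt = γΔτ: γ = 84.2/43.4 = 1.94009.
Since K = (γ−1)mc², K/(mc²) = 1.94009 − 1 = 0.940.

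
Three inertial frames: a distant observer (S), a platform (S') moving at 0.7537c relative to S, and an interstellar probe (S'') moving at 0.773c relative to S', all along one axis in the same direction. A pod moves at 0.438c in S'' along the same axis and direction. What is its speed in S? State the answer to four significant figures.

0.9860c

Apply u = (u'+v)/(1+u'v) twice. Pod in the platform frame: (0.438+0.773)/(1+0.438·0.773) = 1.211/1.338574 = 0.90469c.
That velocity, transformed to the rest frame of a distant observer: (0.90469+0.7537)/(1+0.90469·0.7537) = 1.65839/1.681864853 = 0.98604c.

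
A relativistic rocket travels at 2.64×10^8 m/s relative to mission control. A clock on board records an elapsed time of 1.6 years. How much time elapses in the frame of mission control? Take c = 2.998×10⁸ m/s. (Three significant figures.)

β = v/c = (2.64×10^8 m/s)/(2.998×10⁸ m/s) = 0.880587.
γ = 1/√(1 − β²) = 1/√(1 − 0.7754335) = 1/√0.2245665 = 1/0.473885 = 2.1102.
Time dilation: Δt = γ·Δτ = 2.1102 × 1.6 = 3.38 years.

3.38 years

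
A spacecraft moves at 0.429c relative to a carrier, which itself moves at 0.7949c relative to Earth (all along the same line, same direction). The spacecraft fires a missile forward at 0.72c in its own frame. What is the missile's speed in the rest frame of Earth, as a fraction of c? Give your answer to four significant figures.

Apply u = (u'+v)/(1+u'v) twice. Missile in the carrier frame: (0.72+0.429)/(1+0.72·0.429) = 1.149/1.30888 = 0.87785c.
That velocity, transformed to the rest frame of Earth: (0.87785+0.7949)/(1+0.87785·0.7949) = 1.67275/1.697802965 = 0.98524c.

0.9852c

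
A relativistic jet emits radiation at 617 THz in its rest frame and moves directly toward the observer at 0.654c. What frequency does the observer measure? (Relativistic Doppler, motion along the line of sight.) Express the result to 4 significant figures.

1349 THz

Relativistic Doppler (source moving toward): f_obs = f_src · √((1+β)/(1−β)).
With β = 0.654: factor = √(1.654/0.346) = 2.1864.
f_obs = 617 × 2.1864 = 1349 THz.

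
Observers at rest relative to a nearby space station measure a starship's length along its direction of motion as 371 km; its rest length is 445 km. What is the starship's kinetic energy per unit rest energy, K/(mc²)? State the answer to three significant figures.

Length contraction gives γ = L₀/L = 445/371 = 1.19946.
Since K = (γ−1)mc², K/(mc²) = 1.19946 − 1 = 0.199.

0.199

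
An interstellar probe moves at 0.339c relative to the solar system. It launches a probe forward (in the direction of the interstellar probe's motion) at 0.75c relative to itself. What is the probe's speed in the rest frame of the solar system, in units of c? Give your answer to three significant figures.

Relativistic velocity addition: u = (u' + v)/(1 + u'v/c²), with u' = 0.75c and v = 0.339c.
Numerator: 0.75 + 0.339 = 1.089. Denominator: 1 + (0.75)(0.339) = 1.25425.
u = 1.089/1.25425 = 0.86825, so the speed is 0.868c.

0.868c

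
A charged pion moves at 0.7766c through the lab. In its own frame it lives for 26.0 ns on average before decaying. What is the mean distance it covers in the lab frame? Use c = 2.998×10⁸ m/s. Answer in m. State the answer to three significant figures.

9.61 m

With β = 0.7766, γ = 1/√(1 − 0.7766²) = 1/√0.39689244 = 1.5873.
Lab-frame lifetime: Δt = γτ = 1.5873 × 26.0 ns = 41.27 ns.
Distance: d = vΔt = 0.7766 × 2.998×10⁸ m/s × 4.1270×10^-8 s = 9.61 m.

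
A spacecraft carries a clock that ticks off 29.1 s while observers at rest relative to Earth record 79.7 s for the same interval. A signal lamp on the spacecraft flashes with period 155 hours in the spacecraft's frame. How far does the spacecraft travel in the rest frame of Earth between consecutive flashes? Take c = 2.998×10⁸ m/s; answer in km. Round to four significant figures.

4.265×10^11 km

From Δt = γΔτ: γ = 79.7/29.1 = 2.73883.
β = √(1 − 1/γ²) = 0.93096. Lab-frame period = γτ = 2.73883×155 hours = 424.52 hours. Distance = βc × γτ = 0.93096 × 2.998×10⁸ m/s × 1528272 s = 4.2654×10^14 m = 4.265×10^11 km.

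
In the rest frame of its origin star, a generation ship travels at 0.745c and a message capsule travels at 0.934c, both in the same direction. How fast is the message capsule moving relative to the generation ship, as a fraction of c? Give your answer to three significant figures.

0.621c

Transform to the generation ship's frame: u' = (u − v)/(1 − uv/c²).
u' = (0.934 − 0.745)/(1 − 0.934×0.745) = 0.189/0.30417 = 0.62136.
Speed in the generation ship's frame: 0.621c (in the same direction).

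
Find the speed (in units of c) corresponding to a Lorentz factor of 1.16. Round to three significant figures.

β = √(1 − 1/γ²) = √(1 − 1/1.3456) = √0.256837 = 0.507.

0.507c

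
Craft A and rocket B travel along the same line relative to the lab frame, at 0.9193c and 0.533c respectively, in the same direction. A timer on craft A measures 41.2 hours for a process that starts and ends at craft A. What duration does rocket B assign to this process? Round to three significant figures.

Speed of craft A in rocket B's frame: u = (v_A − v_B)/(1 − v_A v_B/c²) = (0.9193 − 0.533)/(1 − 0.9193×0.533) = 0.3863/0.5100131 = 0.75743; |u| = 0.75743c.
γ for this relative speed: γ = 1/√(1 − 0.5737) = 1.5316.
The clock on craft A records proper time, so rocket B measures Δt = γΔτ = 1.5316 × 41.2 = 63.1 hours.

63.1 hours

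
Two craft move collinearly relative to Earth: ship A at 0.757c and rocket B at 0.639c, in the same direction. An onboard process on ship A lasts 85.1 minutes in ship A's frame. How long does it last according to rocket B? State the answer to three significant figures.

Transform ship A's velocity into rocket B's frame: (0.757 − 0.639)/(1 − 0.757·0.639) = 0.118/0.516277, so the relative speed is 0.22856c.
γ for this relative speed: γ = 1/√(1 − 0.0522397) = 1.0272.
Ship A's interval is proper; time dilation gives Δt_B = γΔτ = 1.0272 × 85.1 minutes = 87.4 minutes.

87.4 minutes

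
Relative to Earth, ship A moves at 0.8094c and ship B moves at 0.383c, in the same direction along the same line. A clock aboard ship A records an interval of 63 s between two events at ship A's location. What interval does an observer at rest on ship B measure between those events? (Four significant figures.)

Transform ship A's velocity into ship B's frame: (0.8094 − 0.383)/(1 − 0.8094·0.383) = 0.4264/0.6899998, so the relative speed is 0.61797c.
γ for this relative speed: γ = 1/√(1 − 0.381887) = 1.2719.
Ship A's interval is proper; time dilation gives Δt_B = γΔτ = 1.2719 × 63 s = 80.13 s.

80.13 s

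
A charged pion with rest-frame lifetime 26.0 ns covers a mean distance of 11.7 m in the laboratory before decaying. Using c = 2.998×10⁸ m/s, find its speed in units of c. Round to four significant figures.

0.8322c

Let x = d/(cτ) = 11.70 m / (2.998×10⁸ m/s × 2.600×10^-8 s) = 1.501. Since d = βγcτ, x = βγ = β/√(1−β²).
Solving: β² = x²/(1+x²) = 2.253/3.253 = 0.692591, so β = 0.8322.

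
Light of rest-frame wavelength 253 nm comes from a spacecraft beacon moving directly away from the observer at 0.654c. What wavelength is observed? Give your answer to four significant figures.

Relativistic Doppler for wavelength: λ_obs = λ_src · √((1+β)/(1−β)).
With β = 0.654: factor = √(1.654/0.346) = 2.1864.
λ_obs = 253 × 2.1864 = 553.2 nm.

553.2 nm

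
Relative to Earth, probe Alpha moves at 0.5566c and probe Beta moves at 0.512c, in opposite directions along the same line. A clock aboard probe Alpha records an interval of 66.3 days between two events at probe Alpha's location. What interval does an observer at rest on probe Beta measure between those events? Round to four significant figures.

119.4 days

Speed of probe Alpha in probe Beta's frame: u = (v_A + v_B)/(1 + v_A v_B/c²) = (0.5566 + 0.512)/(1 + 0.5566×0.512) = 1.0686/1.2849792 = 0.83161; |u| = 0.83161c.
At |u| = 0.83161c, γ = (1 − 0.691575)^(−1/2) = 1.8006.
The clock on probe Alpha records proper time, so probe Beta measures Δt = γΔτ = 1.8006 × 66.3 = 119.4 days.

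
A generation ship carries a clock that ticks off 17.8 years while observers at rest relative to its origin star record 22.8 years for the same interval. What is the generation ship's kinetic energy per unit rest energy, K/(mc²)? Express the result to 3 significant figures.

From Δt = γΔτ: γ = 22.8/17.8 = 1.2809.
K/(mc²) = γ − 1 = 1.2809 − 1 = 0.281.

0.281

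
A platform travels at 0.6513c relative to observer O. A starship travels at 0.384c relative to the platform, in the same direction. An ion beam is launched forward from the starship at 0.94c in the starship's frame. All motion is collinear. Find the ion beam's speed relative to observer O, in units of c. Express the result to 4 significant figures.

Compose velocities in two stages. Stage 1 (into S'): u₁ = (0.94+0.384)/(1+0.94×0.384) = 0.97284.
Stage 2 (into S): u = (0.97284+0.6513)/(1+0.97284×0.6513) = 0.9942, so the speed is 0.9942c.

0.9942c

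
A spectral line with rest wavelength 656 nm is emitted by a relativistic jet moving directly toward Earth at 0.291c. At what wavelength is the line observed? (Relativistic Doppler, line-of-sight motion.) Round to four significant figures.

Relativistic Doppler for wavelength: λ_obs = λ_src · √((1−β)/(1+β)).
With β = 0.291: factor = √(0.709/1.291) = 0.74107.
λ_obs = 656 × 0.74107 = 486.1 nm.

486.1 nm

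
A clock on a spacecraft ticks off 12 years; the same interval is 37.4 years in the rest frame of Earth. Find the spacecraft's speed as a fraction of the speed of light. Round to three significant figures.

0.947c

γ = Δt/Δτ = 37.4/12 = 3.1167.
β = √(1 − 1/γ²) = √(1 − 0.102946) = √0.897054 = 0.947.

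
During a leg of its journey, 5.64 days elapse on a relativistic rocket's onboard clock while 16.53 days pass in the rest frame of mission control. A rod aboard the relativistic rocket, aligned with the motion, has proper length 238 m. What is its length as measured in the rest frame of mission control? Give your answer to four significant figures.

81.21 m

γ = Δt/Δτ = 16.53/5.64 = 2.93085.
The rod contracts by the same γ: 238 m / 2.93085 = 81.21 m.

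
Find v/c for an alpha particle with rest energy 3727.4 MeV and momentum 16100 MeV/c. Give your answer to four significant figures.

0.9742

βγ = pc/(mc²) = 16100/3727.4 = 4.3194.
Since γ² = 1 + (βγ)² = 19.6572, γ = √19.6572 = 4.43364, and β = (βγ)/γ = 4.3194/4.43364 = 0.9742.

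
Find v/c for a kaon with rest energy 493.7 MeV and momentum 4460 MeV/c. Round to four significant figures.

pc/(mc²) = 4460/493.7 = 9.0338 = βγ = β/√(1−β²).
So β² = x²/(1 + x²) with x = 9.0338: x² = 81.6095, β² = 81.6095/82.6095 = 0.987895, β = 0.9939.

0.9939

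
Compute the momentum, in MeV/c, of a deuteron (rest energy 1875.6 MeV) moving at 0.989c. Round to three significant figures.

12500 MeV/c

γ = 1/√(1 − β²) = 1/√(1 − 0.978121) = 1/√0.021879 = 1/0.147916 = 6.7606.
Momentum: p = γβ·mc = 6.7606 × 0.989 × 1875.6 MeV/c = 12500 MeV/c.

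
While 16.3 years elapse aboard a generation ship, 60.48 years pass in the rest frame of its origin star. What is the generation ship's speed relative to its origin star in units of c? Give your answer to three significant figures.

0.963c

γ = Δt/Δτ = 60.48/16.3 = 3.7104.
β = √(1 − 1/γ²) = √(1 − 0.0726371) = √0.9273629 = 0.963.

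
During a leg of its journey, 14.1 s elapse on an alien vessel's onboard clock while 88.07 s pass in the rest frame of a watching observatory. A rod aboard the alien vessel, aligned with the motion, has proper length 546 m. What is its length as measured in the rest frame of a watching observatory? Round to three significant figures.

87.4 m

From Δt = γΔτ: γ = 88.07/14.1 = 6.2461.
L = L₀/γ = 546/6.2461 = 87.4 m.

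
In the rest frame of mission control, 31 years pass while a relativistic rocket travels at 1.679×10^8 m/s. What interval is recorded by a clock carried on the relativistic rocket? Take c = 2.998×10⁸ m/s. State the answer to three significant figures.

25.7 years

β = v/c = (1.679×10^8 m/s)/(2.998×10⁸ m/s) = 0.56004.
With β = 0.56004, γ = 1/√(1 − 0.56004²) = 1/√0.6863551984 = 1.2071.
The moving clock records proper time: Δτ = Δt/γ = 31/1.2071 = 25.7 years.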